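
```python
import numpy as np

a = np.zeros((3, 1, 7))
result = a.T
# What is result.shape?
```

(7, 1, 3)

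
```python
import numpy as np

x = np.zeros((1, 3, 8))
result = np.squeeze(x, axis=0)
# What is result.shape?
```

(3, 8)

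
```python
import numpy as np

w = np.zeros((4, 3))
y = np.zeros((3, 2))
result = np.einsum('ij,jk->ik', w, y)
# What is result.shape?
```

(4, 2)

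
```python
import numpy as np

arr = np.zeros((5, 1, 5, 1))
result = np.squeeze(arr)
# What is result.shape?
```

(5, 5)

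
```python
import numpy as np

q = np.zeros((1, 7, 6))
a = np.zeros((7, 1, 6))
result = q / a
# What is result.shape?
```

(7, 7, 6)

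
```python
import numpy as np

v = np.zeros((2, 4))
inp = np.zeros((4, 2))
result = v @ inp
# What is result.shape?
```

(2, 2)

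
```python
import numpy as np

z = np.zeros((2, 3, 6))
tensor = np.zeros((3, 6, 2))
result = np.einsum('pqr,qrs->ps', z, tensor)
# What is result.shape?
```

(2, 2)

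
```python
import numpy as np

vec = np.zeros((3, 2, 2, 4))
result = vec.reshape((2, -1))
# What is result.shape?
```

(2, 24)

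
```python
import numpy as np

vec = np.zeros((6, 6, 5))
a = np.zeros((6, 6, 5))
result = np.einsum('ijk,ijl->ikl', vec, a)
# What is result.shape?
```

(6, 5, 5)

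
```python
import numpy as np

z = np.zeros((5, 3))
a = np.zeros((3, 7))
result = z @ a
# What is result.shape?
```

(5, 7)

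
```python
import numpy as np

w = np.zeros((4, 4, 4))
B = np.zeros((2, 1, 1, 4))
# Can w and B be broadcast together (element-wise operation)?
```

Yes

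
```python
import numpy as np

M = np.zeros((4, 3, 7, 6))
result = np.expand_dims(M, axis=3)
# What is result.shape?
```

(4, 3, 7, 1, 6)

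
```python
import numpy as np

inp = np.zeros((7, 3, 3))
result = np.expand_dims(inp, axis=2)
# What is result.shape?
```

(7, 3, 1, 3)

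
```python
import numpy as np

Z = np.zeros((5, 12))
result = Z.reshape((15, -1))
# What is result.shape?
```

(15, 4)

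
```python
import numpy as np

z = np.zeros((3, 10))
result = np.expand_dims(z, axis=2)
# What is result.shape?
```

(3, 10, 1)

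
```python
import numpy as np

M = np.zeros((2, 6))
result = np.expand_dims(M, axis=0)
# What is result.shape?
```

(1, 2, 6)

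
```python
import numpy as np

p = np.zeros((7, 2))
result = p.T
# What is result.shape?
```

(2, 7)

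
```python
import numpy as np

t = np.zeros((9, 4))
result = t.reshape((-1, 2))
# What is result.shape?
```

(18, 2)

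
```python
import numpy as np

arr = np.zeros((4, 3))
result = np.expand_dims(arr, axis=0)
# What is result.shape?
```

(1, 4, 3)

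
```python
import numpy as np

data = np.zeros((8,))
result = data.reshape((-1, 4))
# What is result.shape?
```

(2, 4)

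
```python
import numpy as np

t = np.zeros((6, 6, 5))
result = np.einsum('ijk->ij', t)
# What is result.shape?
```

(6, 6)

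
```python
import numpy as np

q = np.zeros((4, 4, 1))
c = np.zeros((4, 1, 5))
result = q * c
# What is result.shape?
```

(4, 4, 5)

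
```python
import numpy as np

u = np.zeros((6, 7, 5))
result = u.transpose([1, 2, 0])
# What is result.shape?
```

(7, 5, 6)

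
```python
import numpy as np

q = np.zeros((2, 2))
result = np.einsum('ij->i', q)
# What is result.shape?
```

(2,)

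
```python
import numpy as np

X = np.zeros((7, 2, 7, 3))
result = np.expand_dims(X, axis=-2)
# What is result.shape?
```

(7, 2, 7, 1, 3)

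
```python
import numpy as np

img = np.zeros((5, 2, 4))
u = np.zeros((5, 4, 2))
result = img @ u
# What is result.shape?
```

(5, 2, 2)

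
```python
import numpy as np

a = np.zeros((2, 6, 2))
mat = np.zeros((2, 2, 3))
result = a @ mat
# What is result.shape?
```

(2, 6, 3)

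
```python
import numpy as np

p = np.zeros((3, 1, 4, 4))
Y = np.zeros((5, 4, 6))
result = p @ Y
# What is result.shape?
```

(3, 5, 4, 6)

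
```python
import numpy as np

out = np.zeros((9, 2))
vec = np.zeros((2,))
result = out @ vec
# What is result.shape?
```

(9,)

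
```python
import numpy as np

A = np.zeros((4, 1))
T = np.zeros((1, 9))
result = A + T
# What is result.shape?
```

(4, 9)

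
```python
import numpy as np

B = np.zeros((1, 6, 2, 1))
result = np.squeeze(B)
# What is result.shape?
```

(6, 2)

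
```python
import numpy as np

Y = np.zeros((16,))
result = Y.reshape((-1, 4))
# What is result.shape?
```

(4, 4)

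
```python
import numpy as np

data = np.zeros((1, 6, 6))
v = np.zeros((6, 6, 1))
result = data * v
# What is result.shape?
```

(6, 6, 6)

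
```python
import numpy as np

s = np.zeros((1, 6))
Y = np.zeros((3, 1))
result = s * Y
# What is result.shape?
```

(3, 6)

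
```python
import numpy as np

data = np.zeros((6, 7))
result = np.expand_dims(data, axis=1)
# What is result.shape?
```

(6, 1, 7)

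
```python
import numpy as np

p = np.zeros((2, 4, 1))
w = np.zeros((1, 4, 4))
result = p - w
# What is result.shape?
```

(2, 4, 4)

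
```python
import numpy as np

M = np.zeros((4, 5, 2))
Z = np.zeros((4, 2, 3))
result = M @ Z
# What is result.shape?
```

(4, 5, 3)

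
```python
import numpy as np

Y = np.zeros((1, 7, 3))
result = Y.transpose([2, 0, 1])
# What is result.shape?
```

(3, 1, 7)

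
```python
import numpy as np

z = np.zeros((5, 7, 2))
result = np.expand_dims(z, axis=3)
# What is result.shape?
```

(5, 7, 2, 1)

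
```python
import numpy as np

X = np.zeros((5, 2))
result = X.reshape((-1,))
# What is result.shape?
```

(10,)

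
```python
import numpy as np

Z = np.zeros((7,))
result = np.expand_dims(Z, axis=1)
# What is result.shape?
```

(7, 1)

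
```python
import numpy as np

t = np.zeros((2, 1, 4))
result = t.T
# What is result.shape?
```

(4, 1, 2)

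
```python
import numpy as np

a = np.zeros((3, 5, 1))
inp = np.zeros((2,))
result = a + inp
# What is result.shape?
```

(3, 5, 2)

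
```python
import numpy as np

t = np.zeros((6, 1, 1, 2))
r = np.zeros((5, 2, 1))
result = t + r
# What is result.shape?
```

(6, 5, 2, 2)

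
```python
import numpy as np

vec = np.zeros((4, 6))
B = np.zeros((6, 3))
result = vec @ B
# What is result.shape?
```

(4, 3)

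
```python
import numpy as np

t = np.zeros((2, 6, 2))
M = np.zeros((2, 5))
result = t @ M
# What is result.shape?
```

(2, 6, 5)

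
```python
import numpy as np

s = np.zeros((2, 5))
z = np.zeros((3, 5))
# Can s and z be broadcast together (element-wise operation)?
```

No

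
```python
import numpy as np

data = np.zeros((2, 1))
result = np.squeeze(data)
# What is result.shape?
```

(2,)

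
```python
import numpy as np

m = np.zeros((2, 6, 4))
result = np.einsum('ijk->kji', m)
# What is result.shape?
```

(4, 6, 2)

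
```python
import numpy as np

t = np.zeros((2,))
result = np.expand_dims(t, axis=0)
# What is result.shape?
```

(1, 2)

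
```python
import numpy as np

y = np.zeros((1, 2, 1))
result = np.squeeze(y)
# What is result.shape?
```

(2,)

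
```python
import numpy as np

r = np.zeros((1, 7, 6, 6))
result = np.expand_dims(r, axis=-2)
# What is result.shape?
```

(1, 7, 6, 1, 6)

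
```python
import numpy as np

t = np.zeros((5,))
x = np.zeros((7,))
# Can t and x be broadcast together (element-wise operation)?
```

No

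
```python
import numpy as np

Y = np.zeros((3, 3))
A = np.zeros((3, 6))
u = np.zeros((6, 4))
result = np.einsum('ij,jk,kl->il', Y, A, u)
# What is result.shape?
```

(3, 4)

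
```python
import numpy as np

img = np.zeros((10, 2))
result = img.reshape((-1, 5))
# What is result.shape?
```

(4, 5)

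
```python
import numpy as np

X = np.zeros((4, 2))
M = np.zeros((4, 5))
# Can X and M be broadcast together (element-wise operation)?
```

No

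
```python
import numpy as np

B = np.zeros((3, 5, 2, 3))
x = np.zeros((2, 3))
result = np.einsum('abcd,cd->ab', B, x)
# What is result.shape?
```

(3, 5)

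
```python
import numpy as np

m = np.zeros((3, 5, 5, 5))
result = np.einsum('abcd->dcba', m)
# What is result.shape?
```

(5, 5, 5, 3)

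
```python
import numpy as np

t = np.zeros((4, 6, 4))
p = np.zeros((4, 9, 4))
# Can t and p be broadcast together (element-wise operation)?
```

No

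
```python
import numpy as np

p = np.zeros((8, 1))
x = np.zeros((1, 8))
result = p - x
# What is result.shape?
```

(8, 8)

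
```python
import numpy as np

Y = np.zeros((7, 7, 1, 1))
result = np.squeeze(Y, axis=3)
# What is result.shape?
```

(7, 7, 1)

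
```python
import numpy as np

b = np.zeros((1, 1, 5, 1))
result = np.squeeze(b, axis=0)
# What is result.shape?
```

(1, 5, 1)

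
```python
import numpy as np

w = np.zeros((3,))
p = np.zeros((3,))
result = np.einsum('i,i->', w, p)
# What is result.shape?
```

()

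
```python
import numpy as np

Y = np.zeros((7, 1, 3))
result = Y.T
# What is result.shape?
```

(3, 1, 7)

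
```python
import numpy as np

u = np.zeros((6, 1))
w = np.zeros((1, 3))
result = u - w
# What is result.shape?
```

(6, 3)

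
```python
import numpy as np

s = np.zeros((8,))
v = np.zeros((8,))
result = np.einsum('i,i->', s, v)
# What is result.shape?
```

()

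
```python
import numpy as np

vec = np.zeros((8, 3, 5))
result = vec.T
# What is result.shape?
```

(5, 3, 8)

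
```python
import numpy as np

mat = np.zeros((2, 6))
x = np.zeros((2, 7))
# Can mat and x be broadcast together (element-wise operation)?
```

No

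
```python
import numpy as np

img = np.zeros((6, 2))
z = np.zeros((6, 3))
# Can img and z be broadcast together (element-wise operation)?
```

No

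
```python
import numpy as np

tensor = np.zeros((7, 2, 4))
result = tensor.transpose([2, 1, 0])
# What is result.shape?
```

(4, 2, 7)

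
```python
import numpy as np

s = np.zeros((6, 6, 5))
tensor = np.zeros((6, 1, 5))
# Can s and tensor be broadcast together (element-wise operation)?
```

Yes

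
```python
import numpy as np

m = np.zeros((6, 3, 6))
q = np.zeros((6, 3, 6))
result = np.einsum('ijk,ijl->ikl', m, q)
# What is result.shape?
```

(6, 6, 6)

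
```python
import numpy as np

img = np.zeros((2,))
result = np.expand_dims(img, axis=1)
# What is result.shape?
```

(2, 1)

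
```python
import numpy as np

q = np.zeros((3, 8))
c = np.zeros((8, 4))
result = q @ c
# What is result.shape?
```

(3, 4)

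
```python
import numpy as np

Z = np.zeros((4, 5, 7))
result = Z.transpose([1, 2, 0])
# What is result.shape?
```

(5, 7, 4)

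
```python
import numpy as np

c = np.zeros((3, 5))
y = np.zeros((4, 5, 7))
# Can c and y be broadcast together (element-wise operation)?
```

No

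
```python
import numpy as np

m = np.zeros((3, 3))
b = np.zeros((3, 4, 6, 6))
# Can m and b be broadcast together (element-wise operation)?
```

No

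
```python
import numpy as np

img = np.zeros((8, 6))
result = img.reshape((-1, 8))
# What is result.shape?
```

(6, 8)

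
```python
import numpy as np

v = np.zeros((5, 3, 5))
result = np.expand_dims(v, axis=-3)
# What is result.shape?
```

(5, 1, 3, 5)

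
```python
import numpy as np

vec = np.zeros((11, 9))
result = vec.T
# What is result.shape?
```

(9, 11)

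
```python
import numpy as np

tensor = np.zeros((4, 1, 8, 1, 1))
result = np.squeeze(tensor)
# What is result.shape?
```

(4, 8)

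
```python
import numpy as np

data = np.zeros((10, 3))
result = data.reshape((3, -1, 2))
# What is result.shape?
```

(3, 5, 2)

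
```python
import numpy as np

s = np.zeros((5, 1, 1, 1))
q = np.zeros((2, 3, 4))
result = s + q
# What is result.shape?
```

(5, 2, 3, 4)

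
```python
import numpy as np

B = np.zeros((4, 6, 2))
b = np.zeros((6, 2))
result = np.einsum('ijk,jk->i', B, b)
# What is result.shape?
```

(4,)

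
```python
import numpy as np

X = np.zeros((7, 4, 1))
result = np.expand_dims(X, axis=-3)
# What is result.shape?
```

(7, 1, 4, 1)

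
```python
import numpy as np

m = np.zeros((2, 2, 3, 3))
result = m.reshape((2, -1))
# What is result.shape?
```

(2, 18)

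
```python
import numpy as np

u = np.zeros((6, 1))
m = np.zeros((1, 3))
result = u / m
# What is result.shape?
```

(6, 3)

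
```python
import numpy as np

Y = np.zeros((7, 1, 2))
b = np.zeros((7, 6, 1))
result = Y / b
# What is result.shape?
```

(7, 6, 2)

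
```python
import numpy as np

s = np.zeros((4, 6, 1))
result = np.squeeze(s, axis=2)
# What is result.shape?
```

(4, 6)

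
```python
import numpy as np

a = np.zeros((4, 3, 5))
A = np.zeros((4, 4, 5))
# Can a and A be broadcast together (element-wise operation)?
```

No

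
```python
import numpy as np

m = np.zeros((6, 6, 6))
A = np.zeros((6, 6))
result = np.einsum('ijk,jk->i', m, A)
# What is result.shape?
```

(6,)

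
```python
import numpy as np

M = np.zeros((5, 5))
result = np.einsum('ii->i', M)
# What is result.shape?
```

(5,)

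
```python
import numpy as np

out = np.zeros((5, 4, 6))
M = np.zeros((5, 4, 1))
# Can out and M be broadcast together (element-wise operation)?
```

Yes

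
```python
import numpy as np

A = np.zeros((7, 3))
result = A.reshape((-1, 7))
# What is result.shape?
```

(3, 7)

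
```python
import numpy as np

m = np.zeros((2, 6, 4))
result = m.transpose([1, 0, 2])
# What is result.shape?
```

(6, 2, 4)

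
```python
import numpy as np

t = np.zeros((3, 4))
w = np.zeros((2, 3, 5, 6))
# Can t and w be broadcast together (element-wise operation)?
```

No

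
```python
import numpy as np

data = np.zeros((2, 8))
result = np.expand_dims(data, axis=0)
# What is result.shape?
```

(1, 2, 8)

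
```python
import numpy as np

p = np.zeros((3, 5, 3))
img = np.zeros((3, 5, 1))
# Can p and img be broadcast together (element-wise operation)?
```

Yes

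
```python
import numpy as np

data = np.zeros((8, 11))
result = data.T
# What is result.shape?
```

(11, 8)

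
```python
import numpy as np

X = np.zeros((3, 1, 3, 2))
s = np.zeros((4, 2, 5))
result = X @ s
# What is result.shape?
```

(3, 4, 3, 5)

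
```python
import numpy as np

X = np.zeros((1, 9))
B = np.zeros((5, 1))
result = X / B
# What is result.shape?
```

(5, 9)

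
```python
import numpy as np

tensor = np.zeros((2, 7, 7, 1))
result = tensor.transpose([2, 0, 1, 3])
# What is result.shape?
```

(7, 2, 7, 1)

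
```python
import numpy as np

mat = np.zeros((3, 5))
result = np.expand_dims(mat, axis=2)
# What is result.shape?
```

(3, 5, 1)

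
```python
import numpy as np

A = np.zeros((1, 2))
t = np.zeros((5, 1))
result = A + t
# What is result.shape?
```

(5, 2)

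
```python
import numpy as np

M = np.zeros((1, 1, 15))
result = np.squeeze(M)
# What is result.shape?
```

(15,)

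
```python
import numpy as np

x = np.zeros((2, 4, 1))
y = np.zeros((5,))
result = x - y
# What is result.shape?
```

(2, 4, 5)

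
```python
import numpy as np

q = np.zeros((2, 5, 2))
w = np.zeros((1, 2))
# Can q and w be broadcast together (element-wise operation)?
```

Yes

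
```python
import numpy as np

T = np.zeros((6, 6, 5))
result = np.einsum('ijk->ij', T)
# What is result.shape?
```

(6, 6)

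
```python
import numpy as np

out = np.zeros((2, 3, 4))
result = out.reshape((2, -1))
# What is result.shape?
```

(2, 12)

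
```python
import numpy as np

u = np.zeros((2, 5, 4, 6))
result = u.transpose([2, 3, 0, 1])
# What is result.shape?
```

(4, 6, 2, 5)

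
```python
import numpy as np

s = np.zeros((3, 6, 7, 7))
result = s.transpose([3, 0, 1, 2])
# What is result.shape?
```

(7, 3, 6, 7)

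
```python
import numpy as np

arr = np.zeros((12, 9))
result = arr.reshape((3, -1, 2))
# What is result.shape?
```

(3, 18, 2)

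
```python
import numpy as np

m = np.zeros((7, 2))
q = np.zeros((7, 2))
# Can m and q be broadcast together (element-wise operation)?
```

Yes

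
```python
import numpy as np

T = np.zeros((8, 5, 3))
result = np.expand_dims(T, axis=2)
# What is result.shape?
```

(8, 5, 1, 3)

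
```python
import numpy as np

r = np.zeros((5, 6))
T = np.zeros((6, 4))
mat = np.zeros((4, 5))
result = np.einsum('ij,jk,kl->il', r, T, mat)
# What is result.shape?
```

(5, 5)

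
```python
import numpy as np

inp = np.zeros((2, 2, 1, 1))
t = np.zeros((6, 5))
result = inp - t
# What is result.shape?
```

(2, 2, 6, 5)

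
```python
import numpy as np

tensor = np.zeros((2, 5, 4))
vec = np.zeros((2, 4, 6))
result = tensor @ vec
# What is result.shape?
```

(2, 5, 6)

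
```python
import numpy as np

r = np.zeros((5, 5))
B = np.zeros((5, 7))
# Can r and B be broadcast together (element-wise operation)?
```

No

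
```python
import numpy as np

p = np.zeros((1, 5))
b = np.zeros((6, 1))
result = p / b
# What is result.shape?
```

(6, 5)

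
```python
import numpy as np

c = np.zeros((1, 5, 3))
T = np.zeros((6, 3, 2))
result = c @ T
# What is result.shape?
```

(6, 5, 2)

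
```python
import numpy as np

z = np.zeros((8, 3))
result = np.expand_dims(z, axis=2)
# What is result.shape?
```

(8, 3, 1)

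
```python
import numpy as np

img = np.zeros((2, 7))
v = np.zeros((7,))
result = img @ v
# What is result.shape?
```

(2,)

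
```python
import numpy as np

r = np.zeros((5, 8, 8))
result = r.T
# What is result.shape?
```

(8, 8, 5)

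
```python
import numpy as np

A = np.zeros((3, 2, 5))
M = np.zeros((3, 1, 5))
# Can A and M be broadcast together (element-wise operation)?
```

Yes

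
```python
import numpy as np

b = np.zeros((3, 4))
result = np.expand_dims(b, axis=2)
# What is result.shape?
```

(3, 4, 1)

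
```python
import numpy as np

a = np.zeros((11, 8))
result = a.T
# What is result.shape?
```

(8, 11)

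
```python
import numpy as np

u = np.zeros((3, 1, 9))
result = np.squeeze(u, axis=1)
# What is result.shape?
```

(3, 9)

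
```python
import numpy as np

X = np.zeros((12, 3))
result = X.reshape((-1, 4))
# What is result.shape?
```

(9, 4)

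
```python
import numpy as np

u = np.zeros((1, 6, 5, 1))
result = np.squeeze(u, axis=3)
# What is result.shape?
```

(1, 6, 5)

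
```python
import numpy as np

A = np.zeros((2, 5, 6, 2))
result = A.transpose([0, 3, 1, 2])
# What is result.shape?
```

(2, 2, 5, 6)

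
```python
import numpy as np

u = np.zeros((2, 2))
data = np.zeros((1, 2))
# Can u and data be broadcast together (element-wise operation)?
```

Yes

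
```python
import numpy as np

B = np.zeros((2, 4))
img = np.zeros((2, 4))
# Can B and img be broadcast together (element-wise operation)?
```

Yes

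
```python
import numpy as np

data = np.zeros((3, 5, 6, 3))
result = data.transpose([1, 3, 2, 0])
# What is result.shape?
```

(5, 3, 6, 3)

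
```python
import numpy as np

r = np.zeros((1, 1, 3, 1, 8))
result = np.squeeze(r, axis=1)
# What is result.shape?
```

(1, 3, 1, 8)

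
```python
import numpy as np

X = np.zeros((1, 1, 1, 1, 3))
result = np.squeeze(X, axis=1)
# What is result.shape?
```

(1, 1, 1, 3)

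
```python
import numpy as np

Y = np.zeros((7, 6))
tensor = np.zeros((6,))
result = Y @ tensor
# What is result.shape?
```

(7,)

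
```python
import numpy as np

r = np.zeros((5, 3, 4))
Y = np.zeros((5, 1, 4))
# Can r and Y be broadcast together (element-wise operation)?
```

Yes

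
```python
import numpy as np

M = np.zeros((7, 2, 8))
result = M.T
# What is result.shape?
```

(8, 2, 7)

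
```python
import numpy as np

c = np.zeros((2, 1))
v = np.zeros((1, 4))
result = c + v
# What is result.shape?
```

(2, 4)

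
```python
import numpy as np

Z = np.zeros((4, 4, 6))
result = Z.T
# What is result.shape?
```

(6, 4, 4)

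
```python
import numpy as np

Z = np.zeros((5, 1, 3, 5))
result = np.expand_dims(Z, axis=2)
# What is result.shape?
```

(5, 1, 1, 3, 5)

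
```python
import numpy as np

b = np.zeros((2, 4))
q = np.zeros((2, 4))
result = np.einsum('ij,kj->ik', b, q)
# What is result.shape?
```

(2, 2)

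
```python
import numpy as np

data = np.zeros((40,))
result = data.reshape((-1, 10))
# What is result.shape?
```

(4, 10)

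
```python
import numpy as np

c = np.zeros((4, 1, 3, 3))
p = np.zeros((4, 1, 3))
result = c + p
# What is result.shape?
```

(4, 4, 3, 3)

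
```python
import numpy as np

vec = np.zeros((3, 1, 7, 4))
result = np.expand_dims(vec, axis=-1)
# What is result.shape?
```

(3, 1, 7, 4, 1)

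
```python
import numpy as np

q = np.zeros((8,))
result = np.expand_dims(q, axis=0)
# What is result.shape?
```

(1, 8)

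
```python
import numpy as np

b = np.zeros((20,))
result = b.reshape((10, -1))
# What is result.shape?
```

(10, 2)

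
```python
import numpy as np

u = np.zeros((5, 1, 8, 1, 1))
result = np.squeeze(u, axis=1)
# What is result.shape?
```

(5, 8, 1, 1)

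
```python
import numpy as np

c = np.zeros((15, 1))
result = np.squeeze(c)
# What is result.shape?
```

(15,)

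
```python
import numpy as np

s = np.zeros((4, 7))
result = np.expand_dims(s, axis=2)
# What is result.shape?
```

(4, 7, 1)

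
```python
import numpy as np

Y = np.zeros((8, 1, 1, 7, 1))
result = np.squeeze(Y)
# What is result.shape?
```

(8, 7)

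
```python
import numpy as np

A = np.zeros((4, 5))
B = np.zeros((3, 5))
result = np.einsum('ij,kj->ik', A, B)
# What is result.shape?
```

(4, 3)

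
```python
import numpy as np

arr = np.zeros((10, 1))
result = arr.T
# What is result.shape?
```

(1, 10)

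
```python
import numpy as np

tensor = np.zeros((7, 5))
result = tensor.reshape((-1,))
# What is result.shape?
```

(35,)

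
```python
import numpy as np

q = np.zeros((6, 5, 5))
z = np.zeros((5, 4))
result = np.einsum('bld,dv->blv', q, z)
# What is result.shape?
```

(6, 5, 4)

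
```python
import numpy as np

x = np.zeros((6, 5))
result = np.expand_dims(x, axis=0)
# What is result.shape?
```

(1, 6, 5)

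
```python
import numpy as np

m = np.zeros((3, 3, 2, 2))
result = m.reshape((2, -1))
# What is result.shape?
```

(2, 18)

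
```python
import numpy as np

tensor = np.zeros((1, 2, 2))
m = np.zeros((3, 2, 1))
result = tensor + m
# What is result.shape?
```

(3, 2, 2)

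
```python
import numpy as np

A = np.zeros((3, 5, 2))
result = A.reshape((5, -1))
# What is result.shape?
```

(5, 6)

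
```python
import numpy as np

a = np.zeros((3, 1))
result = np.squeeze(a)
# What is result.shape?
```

(3,)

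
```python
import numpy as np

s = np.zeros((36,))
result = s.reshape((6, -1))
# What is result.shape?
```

(6, 6)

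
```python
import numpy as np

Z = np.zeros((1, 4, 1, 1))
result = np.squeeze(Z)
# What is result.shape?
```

(4,)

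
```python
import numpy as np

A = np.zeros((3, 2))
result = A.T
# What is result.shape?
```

(2, 3)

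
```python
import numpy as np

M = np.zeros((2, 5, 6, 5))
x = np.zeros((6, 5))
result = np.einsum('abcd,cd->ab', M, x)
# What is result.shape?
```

(2, 5)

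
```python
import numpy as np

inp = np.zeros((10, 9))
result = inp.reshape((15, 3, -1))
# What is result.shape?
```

(15, 3, 2)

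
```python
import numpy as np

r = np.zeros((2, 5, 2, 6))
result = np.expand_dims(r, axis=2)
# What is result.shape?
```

(2, 5, 1, 2, 6)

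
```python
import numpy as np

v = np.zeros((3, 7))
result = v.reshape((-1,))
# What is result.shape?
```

(21,)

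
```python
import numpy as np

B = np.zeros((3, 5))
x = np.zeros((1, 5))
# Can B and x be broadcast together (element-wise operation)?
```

Yes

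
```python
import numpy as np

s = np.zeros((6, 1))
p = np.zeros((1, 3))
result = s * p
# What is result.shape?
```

(6, 3)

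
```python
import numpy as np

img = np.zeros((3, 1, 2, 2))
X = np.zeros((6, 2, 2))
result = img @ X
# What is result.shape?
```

(3, 6, 2, 2)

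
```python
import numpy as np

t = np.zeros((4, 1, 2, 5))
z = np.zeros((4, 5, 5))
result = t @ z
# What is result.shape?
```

(4, 4, 2, 5)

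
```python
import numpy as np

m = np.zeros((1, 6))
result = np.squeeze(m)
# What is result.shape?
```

(6,)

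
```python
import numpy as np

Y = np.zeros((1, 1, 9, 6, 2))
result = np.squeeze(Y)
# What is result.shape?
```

(9, 6, 2)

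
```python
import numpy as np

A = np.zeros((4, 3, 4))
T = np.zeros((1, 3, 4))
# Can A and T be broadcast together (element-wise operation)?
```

Yes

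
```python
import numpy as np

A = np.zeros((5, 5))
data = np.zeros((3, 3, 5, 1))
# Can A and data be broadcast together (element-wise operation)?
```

Yes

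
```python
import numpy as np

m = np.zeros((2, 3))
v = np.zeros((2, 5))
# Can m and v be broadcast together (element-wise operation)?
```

No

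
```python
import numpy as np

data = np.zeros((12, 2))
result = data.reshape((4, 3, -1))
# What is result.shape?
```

(4, 3, 2)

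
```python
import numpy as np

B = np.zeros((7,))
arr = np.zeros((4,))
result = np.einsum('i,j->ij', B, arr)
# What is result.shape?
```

(7, 4)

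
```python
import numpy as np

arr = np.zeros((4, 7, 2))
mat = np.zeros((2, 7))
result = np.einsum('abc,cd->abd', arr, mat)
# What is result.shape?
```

(4, 7, 7)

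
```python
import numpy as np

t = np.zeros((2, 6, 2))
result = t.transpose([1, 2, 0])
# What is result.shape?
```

(6, 2, 2)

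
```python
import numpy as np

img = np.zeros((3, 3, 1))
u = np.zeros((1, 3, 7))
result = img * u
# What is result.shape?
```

(3, 3, 7)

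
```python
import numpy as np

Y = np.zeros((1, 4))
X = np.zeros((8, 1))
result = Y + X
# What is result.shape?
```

(8, 4)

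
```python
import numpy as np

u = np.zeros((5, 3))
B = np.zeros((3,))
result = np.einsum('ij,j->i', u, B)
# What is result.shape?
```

(5,)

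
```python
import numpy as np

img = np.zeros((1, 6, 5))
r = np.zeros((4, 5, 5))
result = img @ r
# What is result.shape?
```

(4, 6, 5)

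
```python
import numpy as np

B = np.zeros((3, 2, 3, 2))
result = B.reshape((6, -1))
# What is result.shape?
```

(6, 6)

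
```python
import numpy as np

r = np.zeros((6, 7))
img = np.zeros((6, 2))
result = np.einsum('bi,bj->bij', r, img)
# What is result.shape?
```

(6, 7, 2)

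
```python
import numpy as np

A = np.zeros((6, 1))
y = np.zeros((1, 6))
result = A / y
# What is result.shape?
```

(6, 6)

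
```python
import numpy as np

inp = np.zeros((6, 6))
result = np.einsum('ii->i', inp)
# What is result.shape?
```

(6,)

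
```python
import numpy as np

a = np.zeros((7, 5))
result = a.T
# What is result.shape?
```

(5, 7)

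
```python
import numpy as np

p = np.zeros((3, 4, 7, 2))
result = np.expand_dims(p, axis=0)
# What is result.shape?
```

(1, 3, 4, 7, 2)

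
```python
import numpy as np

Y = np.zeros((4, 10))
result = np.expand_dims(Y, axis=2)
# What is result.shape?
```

(4, 10, 1)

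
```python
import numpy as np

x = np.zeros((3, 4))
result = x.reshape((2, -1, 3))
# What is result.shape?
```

(2, 2, 3)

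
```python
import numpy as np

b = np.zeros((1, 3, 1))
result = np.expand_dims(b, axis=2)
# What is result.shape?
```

(1, 3, 1, 1)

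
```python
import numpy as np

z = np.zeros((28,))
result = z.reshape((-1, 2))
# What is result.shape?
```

(14, 2)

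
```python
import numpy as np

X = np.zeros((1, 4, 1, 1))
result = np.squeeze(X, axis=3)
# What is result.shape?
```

(1, 4, 1)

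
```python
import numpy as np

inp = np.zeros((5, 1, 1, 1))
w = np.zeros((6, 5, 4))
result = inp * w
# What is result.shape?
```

(5, 6, 5, 4)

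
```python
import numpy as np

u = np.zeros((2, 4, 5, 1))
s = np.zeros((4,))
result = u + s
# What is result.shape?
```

(2, 4, 5, 4)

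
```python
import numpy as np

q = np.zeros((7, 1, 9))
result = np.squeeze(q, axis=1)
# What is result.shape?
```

(7, 9)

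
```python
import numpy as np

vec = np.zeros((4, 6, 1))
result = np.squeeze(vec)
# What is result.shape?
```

(4, 6)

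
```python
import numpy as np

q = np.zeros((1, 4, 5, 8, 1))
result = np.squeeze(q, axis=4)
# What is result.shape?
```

(1, 4, 5, 8)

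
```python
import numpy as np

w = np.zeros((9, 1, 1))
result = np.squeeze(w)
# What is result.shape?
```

(9,)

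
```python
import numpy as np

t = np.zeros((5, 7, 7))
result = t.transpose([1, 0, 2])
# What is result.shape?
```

(7, 5, 7)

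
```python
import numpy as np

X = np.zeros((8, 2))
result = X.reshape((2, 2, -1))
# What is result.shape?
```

(2, 2, 4)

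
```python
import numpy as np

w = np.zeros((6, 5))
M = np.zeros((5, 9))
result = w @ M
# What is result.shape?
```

(6, 9)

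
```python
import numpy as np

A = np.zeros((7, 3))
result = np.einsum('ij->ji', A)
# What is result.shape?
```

(3, 7)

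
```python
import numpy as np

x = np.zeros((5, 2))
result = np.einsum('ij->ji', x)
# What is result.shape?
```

(2, 5)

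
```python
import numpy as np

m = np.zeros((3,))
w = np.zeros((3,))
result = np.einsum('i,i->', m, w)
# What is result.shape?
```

()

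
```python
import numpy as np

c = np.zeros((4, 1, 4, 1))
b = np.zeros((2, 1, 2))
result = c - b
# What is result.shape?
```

(4, 2, 4, 2)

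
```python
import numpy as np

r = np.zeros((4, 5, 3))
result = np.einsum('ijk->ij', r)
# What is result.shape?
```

(4, 5)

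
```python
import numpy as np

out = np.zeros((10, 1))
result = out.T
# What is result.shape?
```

(1, 10)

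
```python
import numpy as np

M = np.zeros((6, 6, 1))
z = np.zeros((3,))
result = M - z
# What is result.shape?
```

(6, 6, 3)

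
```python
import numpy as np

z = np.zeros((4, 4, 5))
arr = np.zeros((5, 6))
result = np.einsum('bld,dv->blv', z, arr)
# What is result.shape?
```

(4, 4, 6)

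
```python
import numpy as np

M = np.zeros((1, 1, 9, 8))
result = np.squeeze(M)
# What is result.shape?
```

(9, 8)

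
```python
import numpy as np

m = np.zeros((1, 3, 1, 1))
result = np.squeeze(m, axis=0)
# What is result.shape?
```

(3, 1, 1)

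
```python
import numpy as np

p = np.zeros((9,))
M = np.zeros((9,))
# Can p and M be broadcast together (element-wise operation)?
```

Yes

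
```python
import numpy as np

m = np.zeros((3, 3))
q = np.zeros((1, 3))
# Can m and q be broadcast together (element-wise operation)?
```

Yes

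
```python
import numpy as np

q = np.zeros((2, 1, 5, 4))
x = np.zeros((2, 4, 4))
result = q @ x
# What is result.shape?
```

(2, 2, 5, 4)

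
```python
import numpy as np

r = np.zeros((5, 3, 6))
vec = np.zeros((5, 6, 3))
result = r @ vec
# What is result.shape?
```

(5, 3, 3)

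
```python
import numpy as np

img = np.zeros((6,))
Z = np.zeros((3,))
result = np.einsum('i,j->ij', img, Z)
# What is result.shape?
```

(6, 3)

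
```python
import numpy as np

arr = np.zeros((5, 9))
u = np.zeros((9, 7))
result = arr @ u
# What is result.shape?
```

(5, 7)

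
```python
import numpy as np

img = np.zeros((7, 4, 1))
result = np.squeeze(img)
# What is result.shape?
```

(7, 4)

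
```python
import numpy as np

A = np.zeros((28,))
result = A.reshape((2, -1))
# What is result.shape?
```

(2, 14)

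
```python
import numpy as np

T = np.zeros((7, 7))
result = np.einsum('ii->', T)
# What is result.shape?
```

()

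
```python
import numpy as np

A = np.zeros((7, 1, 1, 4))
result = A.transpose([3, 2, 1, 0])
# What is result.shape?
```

(4, 1, 1, 7)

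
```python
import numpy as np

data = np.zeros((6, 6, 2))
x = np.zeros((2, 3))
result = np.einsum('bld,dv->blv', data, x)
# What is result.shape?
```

(6, 6, 3)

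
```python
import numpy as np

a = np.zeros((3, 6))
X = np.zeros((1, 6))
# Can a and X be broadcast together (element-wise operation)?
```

Yes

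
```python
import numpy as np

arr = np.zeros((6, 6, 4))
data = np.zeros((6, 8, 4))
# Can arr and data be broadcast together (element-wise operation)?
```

No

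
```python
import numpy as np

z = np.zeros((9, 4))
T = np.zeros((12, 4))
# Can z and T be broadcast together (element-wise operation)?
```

No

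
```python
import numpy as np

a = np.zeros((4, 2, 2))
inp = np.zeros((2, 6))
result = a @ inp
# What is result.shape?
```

(4, 2, 6)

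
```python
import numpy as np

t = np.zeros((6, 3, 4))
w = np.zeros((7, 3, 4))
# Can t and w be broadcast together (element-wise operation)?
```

No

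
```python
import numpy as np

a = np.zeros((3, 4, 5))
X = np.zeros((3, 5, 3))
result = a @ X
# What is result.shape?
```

(3, 4, 3)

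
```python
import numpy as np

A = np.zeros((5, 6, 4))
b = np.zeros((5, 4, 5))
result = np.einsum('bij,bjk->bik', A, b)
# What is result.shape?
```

(5, 6, 5)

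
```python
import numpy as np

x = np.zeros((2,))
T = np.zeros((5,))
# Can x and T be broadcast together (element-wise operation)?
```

No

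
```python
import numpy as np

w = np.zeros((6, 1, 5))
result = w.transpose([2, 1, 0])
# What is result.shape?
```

(5, 1, 6)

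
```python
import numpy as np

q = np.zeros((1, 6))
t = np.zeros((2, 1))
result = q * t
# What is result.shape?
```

(2, 6)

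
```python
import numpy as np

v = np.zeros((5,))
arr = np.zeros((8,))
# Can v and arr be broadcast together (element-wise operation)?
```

No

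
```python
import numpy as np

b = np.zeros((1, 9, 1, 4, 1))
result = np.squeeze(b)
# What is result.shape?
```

(9, 4)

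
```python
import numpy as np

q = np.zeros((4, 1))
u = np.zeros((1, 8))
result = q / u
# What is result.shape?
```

(4, 8)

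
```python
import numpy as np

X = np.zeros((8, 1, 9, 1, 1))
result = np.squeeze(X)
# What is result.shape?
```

(8, 9)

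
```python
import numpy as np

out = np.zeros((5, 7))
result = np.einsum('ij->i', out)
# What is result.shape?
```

(5,)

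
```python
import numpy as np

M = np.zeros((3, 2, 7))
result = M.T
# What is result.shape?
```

(7, 2, 3)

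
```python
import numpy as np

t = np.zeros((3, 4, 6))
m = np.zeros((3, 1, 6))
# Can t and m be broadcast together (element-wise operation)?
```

Yes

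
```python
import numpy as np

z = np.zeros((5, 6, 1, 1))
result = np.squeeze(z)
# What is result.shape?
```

(5, 6)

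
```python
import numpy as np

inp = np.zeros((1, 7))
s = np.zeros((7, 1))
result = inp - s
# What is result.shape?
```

(7, 7)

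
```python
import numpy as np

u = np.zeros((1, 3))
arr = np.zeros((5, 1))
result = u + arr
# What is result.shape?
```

(5, 3)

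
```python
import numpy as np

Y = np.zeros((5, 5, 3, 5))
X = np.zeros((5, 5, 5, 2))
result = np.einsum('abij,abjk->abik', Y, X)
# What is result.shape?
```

(5, 5, 3, 2)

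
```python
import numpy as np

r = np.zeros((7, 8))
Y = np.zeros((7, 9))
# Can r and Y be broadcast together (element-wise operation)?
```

No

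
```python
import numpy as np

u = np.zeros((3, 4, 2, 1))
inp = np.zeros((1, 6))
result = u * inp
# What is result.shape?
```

(3, 4, 2, 6)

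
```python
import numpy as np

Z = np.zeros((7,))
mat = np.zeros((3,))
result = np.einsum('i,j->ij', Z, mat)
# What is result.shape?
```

(7, 3)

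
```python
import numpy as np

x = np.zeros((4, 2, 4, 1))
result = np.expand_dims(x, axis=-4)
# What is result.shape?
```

(4, 1, 2, 4, 1)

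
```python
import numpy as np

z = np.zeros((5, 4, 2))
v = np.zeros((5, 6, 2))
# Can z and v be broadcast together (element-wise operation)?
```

No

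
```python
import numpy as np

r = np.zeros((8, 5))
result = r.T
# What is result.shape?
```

(5, 8)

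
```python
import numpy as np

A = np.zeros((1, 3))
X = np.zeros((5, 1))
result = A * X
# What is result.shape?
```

(5, 3)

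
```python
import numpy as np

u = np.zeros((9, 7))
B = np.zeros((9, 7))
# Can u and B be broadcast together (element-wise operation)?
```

Yes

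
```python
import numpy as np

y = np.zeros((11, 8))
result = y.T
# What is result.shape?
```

(8, 11)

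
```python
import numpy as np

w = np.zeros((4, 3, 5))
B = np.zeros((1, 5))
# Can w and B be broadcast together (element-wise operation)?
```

Yes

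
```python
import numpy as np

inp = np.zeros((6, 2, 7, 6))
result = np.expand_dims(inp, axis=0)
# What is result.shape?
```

(1, 6, 2, 7, 6)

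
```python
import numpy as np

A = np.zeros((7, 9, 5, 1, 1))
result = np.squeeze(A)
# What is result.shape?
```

(7, 9, 5)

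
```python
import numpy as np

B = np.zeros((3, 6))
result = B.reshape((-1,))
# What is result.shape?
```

(18,)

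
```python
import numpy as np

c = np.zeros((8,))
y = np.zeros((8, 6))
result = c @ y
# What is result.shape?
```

(6,)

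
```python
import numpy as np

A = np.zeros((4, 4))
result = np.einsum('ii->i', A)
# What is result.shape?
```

(4,)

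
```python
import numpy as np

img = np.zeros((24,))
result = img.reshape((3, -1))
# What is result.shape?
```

(3, 8)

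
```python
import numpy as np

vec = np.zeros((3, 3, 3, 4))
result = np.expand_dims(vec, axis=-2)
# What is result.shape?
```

(3, 3, 3, 1, 4)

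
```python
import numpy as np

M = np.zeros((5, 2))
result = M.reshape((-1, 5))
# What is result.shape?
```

(2, 5)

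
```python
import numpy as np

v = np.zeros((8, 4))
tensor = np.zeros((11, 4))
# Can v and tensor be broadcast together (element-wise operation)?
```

No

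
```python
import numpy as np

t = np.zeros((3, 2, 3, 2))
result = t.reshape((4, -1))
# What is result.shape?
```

(4, 9)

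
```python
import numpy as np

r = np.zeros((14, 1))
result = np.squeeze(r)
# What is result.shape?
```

(14,)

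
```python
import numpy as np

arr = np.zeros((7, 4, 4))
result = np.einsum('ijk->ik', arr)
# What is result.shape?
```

(7, 4)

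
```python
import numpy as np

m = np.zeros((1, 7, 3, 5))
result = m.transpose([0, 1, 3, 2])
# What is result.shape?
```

(1, 7, 5, 3)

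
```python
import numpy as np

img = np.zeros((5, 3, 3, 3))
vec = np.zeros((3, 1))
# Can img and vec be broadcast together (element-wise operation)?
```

Yes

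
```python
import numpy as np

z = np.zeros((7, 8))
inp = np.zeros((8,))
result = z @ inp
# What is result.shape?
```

(7,)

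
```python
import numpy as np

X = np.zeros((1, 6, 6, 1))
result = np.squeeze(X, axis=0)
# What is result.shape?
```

(6, 6, 1)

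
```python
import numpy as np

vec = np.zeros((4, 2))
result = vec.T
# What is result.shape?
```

(2, 4)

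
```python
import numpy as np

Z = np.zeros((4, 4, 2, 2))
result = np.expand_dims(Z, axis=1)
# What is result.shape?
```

(4, 1, 4, 2, 2)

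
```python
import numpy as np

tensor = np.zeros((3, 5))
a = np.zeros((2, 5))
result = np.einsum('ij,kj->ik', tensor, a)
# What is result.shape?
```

(3, 2)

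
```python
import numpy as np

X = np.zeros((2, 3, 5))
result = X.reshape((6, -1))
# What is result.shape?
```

(6, 5)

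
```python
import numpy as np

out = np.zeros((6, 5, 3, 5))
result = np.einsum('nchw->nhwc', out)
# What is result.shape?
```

(6, 3, 5, 5)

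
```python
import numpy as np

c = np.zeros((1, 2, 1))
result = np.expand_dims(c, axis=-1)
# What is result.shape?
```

(1, 2, 1, 1)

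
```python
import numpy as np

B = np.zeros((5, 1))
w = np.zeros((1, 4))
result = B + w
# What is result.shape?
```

(5, 4)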